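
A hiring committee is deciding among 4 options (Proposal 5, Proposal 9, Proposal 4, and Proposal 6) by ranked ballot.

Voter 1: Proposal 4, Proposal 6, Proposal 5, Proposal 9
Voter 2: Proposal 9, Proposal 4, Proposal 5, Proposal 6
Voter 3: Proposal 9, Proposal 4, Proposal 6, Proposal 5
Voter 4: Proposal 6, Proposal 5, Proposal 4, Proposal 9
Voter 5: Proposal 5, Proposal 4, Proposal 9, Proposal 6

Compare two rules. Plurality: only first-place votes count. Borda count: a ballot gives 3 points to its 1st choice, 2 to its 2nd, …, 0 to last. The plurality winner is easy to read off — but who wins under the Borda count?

Plurality first-place counts: Proposal 5 1, Proposal 9 2, Proposal 4 1, Proposal 6 1 → Proposal 9.
Borda totals: Proposal 5 7, Proposal 9 7, Proposal 4 10, Proposal 6 6 → Proposal 4.

Proposal 4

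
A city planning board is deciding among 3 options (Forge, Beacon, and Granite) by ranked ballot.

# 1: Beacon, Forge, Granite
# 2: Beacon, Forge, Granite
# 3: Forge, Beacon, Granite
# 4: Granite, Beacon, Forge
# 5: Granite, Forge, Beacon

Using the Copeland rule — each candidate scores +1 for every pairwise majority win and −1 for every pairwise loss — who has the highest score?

Pairwise results:
  Forge vs Beacon: Beacon wins 3–2.
  Forge vs Granite: Forge wins 3–2.
  Beacon vs Granite: Beacon wins 3–2.
Copeland scores (wins − losses):
  Forge: 1 − 1 = 0
  Beacon: 2 − 0 = 2
  Granite: 0 − 2 = -2
Beacon has the best Copeland score.

Beacon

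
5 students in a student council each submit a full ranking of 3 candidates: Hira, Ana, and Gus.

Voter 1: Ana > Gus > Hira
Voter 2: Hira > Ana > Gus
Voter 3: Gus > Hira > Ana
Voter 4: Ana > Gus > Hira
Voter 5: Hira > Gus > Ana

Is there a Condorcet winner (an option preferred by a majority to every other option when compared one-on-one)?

Head-to-head results (5 voters total):
Hira vs Ana: Hira wins 3–2.
Hira vs Gus: Gus wins 3–2.
Ana vs Gus: Ana wins 3–2.
No candidate beats all others: Hira beats Ana beats Gus beats Hira, a majority cycle.

No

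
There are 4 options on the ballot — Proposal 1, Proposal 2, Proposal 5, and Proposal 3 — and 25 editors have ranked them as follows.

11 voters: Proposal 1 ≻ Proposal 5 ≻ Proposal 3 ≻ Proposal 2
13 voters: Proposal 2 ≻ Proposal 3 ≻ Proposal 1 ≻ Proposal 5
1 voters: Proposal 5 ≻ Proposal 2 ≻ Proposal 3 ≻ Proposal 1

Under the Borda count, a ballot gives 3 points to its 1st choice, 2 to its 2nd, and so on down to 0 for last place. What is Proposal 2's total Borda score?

Borda scores:
  Proposal 1: 11·3 + 13·1 + 0 = 46
  Proposal 2: 11·0 + 13·3 + 2 = 41
  Proposal 5: 11·2 + 13·0 + 3 = 25
  Proposal 3: 11·1 + 13·2 + 1 = 38

41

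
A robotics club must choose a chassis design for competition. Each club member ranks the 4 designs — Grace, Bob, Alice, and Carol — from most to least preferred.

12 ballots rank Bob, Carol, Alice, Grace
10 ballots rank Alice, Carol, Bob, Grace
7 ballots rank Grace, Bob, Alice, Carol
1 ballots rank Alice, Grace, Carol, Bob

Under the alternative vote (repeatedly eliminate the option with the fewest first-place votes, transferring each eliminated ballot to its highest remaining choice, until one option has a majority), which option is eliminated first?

Round 1: Bob 12, Alice 11, Grace 7, Carol 0. Carol has the fewest and is eliminated.
Round 2: Bob 12, Alice 11, Grace 7. Grace has the fewest and is eliminated.
Round 3: Bob 19, Alice 11. Bob has a majority.

Carol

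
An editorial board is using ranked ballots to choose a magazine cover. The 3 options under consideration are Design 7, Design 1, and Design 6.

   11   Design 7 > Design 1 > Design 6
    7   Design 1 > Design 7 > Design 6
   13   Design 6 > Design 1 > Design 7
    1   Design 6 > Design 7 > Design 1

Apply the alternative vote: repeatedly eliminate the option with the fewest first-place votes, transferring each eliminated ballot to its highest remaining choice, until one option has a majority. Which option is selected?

Design 7

Round 1: Design 6 14, Design 7 11, Design 1 7. Design 1 has the fewest and is eliminated.
Round 2: Design 7 18, Design 6 14. Design 7 has a majority.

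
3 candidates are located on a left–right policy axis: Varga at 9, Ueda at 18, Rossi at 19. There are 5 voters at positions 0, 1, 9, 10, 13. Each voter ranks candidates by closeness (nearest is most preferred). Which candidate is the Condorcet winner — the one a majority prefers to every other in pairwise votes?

With single-peaked preferences on a line, the Condorcet winner is the candidate closest to the median voter.
The median voter (position 9) is closest to Varga at 9.
Check: Varga vs Rossi — voters closer to Varga: 5 of 5.

Varga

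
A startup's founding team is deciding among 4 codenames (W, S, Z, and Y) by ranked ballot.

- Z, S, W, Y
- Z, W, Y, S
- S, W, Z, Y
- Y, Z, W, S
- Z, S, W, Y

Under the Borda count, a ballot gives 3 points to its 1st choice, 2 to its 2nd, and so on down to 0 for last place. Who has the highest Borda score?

Z

Borda scores:
  W: 1 + 2 + 2 + 1 + 1 = 7
  S: 2 + 0 + 3 + 0 + 2 = 7
  Z: 3 + 3 + 1 + 2 + 3 = 12
  Y: 0 + 1 + 0 + 3 + 0 = 4
Z has the highest total.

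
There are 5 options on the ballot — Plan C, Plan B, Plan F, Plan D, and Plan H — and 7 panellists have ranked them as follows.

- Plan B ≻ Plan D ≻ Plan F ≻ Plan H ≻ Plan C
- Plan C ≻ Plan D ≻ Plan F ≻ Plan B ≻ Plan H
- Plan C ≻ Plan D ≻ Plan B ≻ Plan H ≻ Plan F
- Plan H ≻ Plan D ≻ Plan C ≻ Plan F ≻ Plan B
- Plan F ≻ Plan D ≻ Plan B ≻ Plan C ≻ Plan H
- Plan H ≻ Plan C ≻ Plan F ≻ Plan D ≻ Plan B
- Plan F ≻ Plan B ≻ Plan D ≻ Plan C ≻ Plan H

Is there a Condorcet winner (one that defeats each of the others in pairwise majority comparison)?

Head-to-head results (7 voters total):
Plan C vs Plan B: Plan C wins 4–3.
Plan C vs Plan F: Plan C wins 4–3.
Plan C vs Plan D: Plan D wins 4–3.
Plan C vs Plan H: Plan C wins 4–3.
Plan B vs Plan F: Plan F wins 5–2.
Plan B vs Plan D: Plan D wins 5–2.
Plan B vs Plan H: Plan B wins 5–2.
Plan F vs Plan D: Plan D wins 4–3.
Plan F vs Plan H: Plan F wins 4–3.
Plan D vs Plan H: Plan D wins 5–2.
Plan D beats each rival — Plan C (4–3), Plan B (5–2), Plan F (4–3), Plan H (5–2) — so Plan D is the Condorcet winner.

Yes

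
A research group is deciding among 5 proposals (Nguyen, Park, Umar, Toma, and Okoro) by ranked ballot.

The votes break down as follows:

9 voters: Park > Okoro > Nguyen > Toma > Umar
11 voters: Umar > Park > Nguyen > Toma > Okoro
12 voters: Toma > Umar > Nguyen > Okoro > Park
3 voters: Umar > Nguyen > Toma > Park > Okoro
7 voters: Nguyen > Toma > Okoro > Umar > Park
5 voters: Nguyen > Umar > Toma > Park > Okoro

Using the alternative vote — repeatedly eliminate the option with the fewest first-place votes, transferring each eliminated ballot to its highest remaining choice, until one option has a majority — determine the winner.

Umar

Round 1: Umar 14, Nguyen 12, Toma 12, Park 9, Okoro 0. Okoro has the fewest and is eliminated.
Round 2: Umar 14, Nguyen 12, Toma 12, Park 9. Park has the fewest and is eliminated.
Round 3: Nguyen 21, Umar 14, Toma 12. Toma has the fewest and is eliminated.
Round 4: Umar 26, Nguyen 21. Umar has a majority.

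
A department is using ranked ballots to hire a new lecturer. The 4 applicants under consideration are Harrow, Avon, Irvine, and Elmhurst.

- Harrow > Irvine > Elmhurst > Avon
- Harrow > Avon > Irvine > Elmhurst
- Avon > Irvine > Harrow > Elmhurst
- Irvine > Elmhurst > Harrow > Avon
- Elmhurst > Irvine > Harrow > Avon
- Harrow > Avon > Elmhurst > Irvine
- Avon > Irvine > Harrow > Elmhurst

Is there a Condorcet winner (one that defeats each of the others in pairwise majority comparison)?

No

Head-to-head results (7 voters total):
Harrow vs Avon: Harrow wins 5–2.
Harrow vs Irvine: Irvine wins 4–3.
Harrow vs Elmhurst: Harrow wins 5–2.
Avon vs Irvine: Avon wins 4–3.
Avon vs Elmhurst: Avon wins 4–3.
Irvine vs Elmhurst: Irvine wins 5–2.
No candidate beats all others: Harrow beats Avon beats Irvine beats Harrow, a majority cycle.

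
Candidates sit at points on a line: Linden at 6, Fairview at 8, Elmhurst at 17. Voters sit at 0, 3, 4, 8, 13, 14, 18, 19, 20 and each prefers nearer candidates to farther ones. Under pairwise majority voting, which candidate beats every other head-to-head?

Elmhurst

With single-peaked preferences on a line, the Condorcet winner is the candidate closest to the median voter.
The median voter (position 13) is closest to Elmhurst at 17.
Check: Elmhurst vs Linden — voters closer to Elmhurst: 5 of 9.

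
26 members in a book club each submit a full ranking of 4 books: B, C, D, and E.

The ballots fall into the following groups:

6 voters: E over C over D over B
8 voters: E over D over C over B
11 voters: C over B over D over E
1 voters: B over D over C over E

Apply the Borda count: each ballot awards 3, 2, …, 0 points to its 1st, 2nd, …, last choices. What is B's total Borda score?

Borda scores:
  B: 6·0 + 8·0 + 11·2 + 3 = 25
  C: 6·2 + 8·1 + 11·3 + 1 = 54
  D: 6·1 + 8·2 + 11·1 + 2 = 35
  E: 6·3 + 8·3 + 11·0 + 0 = 42

25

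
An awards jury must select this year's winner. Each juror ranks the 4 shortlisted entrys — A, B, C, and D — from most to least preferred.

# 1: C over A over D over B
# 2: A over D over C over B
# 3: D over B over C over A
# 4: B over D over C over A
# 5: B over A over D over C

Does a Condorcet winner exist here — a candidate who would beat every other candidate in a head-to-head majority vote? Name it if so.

Head-to-head results (5 voters total):
A vs B: B wins 3–2.
A vs C: C wins 3–2.
A vs D: A wins 3–2.
B vs C: B wins 3–2.
B vs D: D wins 3–2.
C vs D: D wins 4–1.
No candidate beats all others: A beats D beats B beats A, a majority cycle.

No Condorcet winner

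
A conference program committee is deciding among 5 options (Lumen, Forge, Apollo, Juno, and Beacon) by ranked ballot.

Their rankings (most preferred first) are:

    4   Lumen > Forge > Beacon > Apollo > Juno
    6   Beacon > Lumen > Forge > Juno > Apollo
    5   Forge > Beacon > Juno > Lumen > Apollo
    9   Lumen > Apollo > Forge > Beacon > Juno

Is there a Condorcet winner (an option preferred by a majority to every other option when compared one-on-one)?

Yes

Head-to-head results (24 voters total):
Lumen vs Forge: Lumen wins 19–5.
Lumen vs Apollo: Lumen wins 24–0.
Lumen vs Juno: Lumen wins 19–5.
Lumen vs Beacon: Lumen wins 13–11.
Forge vs Apollo: Forge wins 15–9.
Forge vs Juno: Forge wins 24–0.
Forge vs Beacon: Forge wins 18–6.
Apollo vs Juno: Apollo wins 13–11.
Apollo vs Beacon: Beacon wins 15–9.
Juno vs Beacon: Beacon wins 24–0.
Lumen beats each rival — Forge (19–5), Apollo (24–0), Juno (19–5), Beacon (13–11) — so Lumen is the Condorcet winner.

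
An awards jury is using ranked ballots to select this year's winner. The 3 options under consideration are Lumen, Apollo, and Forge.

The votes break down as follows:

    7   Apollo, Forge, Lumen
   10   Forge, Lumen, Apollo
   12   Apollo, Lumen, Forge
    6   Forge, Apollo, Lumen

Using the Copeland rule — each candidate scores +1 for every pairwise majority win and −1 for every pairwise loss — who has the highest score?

Pairwise results:
  Lumen vs Apollo: Apollo wins 25–10.
  Lumen vs Forge: Forge wins 23–12.
  Apollo vs Forge: Apollo wins 19–16.
Copeland scores (wins − losses):
  Lumen: 0 − 2 = -2
  Apollo: 2 − 0 = 2
  Forge: 1 − 1 = 0
Apollo has the best Copeland score.

Apollo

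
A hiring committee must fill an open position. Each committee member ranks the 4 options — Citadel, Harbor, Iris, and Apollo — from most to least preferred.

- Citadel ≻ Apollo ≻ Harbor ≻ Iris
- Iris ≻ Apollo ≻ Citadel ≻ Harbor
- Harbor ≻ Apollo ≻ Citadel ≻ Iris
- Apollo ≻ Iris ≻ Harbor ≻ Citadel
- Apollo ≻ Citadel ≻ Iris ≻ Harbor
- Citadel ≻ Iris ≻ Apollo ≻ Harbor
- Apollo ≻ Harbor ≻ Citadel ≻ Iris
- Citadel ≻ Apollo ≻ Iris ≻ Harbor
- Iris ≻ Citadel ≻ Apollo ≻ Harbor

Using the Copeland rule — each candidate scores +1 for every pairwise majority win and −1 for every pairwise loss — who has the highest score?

Apollo

Pairwise results:
  Citadel vs Harbor: Citadel wins 6–3.
  Citadel vs Iris: Citadel wins 6–3.
  Citadel vs Apollo: Apollo wins 5–4.
  Harbor vs Iris: Iris wins 6–3.
  Harbor vs Apollo: Apollo wins 8–1.
  Iris vs Apollo: Apollo wins 6–3.
Copeland scores (wins − losses):
  Citadel: 2 − 1 = 1
  Harbor: 0 − 3 = -3
  Iris: 1 − 2 = -1
  Apollo: 3 − 0 = 3
Apollo has the best Copeland score.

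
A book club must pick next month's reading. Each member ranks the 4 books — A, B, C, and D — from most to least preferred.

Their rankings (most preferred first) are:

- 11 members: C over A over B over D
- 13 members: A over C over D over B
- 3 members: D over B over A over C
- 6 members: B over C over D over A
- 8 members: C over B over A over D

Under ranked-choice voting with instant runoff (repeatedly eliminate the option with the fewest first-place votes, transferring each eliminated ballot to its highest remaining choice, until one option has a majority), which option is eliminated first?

D

Round 1: C 19, A 13, B 6, D 3. D has the fewest and is eliminated.
Round 2: C 19, A 13, B 9. B has the fewest and is eliminated.
Round 3: C 25, A 16. C has a majority.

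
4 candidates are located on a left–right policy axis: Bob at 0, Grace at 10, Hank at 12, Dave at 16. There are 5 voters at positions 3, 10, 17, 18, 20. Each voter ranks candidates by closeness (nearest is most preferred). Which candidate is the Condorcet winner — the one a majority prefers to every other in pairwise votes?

With single-peaked preferences on a line, the Condorcet winner is the candidate closest to the median voter.
The median voter (position 17) is closest to Dave at 16.
Check: Dave vs Hank — voters closer to Dave: 3 of 5.

Dave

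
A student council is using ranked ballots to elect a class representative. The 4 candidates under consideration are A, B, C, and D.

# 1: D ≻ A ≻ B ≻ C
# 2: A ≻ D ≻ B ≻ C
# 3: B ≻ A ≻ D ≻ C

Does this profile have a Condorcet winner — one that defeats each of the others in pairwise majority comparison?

Head-to-head results (3 voters total):
A vs B: A wins 2–1.
A vs C: A wins 3–0.
A vs D: A wins 2–1.
B vs C: B wins 3–0.
B vs D: D wins 2–1.
C vs D: D wins 3–0.
A beats each rival — B (2–1), C (3–0), D (2–1) — so A is the Condorcet winner.

Yes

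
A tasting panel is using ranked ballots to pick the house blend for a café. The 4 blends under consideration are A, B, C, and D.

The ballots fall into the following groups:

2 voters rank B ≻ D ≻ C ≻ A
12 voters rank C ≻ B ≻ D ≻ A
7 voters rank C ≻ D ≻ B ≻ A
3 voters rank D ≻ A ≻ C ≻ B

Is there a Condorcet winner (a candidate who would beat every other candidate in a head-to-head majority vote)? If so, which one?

Head-to-head results (24 voters total):
A vs B: B wins 21–3.
A vs C: C wins 21–3.
A vs D: D wins 24–0.
B vs C: C wins 22–2.
B vs D: B wins 14–10.
C vs D: C wins 19–5.
C beats each rival — A (21–3), B (22–2), D (19–5) — so C is the Condorcet winner.

C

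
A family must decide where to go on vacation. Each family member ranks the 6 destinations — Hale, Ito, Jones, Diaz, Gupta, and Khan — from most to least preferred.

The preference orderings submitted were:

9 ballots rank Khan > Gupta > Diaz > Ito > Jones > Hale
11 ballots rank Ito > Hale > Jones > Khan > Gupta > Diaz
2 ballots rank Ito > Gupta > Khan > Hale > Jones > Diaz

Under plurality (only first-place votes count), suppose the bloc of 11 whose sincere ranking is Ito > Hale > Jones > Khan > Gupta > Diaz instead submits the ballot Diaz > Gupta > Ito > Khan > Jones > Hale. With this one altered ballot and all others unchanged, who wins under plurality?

First-place totals with the altered ballot: Hale 0, Ito 2, Jones 0, Diaz 11, Gupta 0, Khan 9.
The switch changes the winner from Ito to Diaz.

Diaz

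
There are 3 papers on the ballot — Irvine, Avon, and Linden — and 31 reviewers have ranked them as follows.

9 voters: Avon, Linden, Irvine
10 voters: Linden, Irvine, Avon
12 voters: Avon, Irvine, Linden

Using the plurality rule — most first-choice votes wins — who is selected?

Avon

First-place vote totals:
  Irvine: 0
  Avon: 21
  Linden: 10
Avon has the most first-place votes.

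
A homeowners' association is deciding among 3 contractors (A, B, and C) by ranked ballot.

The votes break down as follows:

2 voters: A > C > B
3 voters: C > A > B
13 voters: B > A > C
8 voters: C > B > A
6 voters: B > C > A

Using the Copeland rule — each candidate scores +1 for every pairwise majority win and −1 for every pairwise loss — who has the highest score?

Pairwise results:
  A vs B: B wins 27–5.
  A vs C: C wins 17–15.
  B vs C: B wins 19–13.
Copeland scores (wins − losses):
  A: 0 − 2 = -2
  B: 2 − 0 = 2
  C: 1 − 1 = 0
B has the best Copeland score.

B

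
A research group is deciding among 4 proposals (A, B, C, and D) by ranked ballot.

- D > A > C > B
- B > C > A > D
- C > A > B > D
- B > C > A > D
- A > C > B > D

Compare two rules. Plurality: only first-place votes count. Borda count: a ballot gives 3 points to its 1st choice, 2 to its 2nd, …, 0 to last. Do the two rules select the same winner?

Plurality first-place counts: A 1, B 2, C 1, D 1 → B.
Borda totals: A 9, B 8, C 10, D 3 → C.
The two rules disagree: plurality picks B, Borda picks C.

No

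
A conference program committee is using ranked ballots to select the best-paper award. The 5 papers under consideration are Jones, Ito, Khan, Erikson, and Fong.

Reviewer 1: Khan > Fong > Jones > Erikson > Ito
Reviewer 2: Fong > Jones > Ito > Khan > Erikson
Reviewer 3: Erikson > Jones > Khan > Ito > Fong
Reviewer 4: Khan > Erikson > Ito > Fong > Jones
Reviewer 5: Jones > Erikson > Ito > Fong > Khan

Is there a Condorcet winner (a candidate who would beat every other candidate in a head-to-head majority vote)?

Head-to-head results (5 voters total):
Jones vs Ito: Jones wins 4–1.
Jones vs Khan: Jones wins 3–2.
Jones vs Erikson: Jones wins 3–2.
Jones vs Fong: Fong wins 3–2.
Ito vs Khan: Khan wins 3–2.
Ito vs Erikson: Erikson wins 4–1.
Ito vs Fong: Ito wins 3–2.
Khan vs Erikson: Khan wins 3–2.
Khan vs Fong: Khan wins 3–2.
Erikson vs Fong: Erikson wins 3–2.
No candidate beats all others: Jones beats Ito beats Fong beats Jones, a majority cycle.

No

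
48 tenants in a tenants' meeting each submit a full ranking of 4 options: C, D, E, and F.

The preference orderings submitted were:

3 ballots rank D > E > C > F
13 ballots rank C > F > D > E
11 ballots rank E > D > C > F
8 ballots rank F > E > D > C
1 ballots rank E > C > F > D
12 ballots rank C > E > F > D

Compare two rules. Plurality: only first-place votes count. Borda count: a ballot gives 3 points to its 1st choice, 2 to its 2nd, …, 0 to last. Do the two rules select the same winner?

Yes

Plurality first-place counts: C 25, D 3, E 12, F 8 → C.
Borda totals: C 91, D 52, E 82, F 63 → C.
The two rules agree on C.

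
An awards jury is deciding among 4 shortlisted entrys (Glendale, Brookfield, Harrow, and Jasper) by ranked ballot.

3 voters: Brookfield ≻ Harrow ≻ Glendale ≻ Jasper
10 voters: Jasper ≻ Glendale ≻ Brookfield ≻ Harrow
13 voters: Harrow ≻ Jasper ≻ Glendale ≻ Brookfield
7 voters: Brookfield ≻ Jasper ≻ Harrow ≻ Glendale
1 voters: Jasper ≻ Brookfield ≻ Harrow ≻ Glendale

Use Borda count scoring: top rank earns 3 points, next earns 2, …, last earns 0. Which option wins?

Jasper

Borda scores:
  Glendale: 3·1 + 10·2 + 13·1 + 7·0 + 0 = 36
  Brookfield: 3·3 + 10·1 + 13·0 + 7·3 + 2 = 42
  Harrow: 3·2 + 10·0 + 13·3 + 7·1 + 1 = 53
  Jasper: 3·0 + 10·3 + 13·2 + 7·2 + 3 = 73
Jasper has the highest total.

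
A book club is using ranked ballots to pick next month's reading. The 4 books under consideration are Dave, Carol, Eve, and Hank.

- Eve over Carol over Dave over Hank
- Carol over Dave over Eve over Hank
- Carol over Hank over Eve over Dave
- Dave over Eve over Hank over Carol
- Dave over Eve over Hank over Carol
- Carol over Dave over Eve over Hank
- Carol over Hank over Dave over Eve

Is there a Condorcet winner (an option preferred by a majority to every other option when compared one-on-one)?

Head-to-head results (7 voters total):
Dave vs Carol: Carol wins 5–2.
Dave vs Eve: Dave wins 5–2.
Dave vs Hank: Dave wins 5–2.
Carol vs Eve: Carol wins 4–3.
Carol vs Hank: Carol wins 5–2.
Eve vs Hank: Eve wins 5–2.
Carol beats each rival — Dave (5–2), Eve (4–3), Hank (5–2) — so Carol is the Condorcet winner.

Yes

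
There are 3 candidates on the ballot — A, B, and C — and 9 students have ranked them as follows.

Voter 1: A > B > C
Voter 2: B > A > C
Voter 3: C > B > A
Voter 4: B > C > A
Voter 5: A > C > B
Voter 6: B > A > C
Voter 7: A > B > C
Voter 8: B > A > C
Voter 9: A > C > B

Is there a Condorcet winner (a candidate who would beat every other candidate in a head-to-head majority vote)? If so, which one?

B

Head-to-head results (9 voters total):
A vs B: B wins 5–4.
A vs C: A wins 7–2.
B vs C: B wins 6–3.
B beats each rival — A (5–4), C (6–3) — so B is the Condorcet winner.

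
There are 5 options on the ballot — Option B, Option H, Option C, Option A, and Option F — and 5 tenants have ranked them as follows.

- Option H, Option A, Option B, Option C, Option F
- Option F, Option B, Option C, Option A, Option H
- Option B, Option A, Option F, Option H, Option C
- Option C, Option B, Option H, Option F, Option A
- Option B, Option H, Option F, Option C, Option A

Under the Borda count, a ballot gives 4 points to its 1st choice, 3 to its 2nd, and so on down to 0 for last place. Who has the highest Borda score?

Borda scores:
  Option B: 2 + 3 + 4 + 3 + 4 = 16
  Option H: 4 + 0 + 1 + 2 + 3 = 10
  Option C: 1 + 2 + 0 + 4 + 1 = 8
  Option A: 3 + 1 + 3 + 0 + 0 = 7
  Option F: 0 + 4 + 2 + 1 + 2 = 9
Option B has the highest total.

Option B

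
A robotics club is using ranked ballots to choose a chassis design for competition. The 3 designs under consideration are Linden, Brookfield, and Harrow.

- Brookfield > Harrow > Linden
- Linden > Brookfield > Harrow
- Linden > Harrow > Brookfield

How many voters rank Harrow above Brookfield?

1

Ballots ranking Harrow above Brookfield: 1.
Ballots ranking Brookfield above Harrow: 2.
So 1 of 3 voters prefer Harrow to Brookfield.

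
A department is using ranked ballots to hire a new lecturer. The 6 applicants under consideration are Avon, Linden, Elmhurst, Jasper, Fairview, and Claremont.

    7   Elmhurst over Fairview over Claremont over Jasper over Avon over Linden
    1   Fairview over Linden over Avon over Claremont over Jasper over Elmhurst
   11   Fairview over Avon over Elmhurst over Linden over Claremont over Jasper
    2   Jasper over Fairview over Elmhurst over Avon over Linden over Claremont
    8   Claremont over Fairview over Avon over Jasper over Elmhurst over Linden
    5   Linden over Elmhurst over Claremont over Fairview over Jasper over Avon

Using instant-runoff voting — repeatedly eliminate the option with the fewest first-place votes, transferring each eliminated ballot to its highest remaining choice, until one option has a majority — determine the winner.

Round 1: Fairview 12, Claremont 8, Elmhurst 7, Linden 5, Jasper 2, Avon 0. Avon has the fewest and is eliminated.
Round 2: Fairview 12, Claremont 8, Elmhurst 7, Linden 5, Jasper 2. Jasper has the fewest and is eliminated.
Round 3: Fairview 14, Claremont 8, Elmhurst 7, Linden 5. Linden has the fewest and is eliminated.
Round 4: Fairview 14, Elmhurst 12, Claremont 8. Claremont has the fewest and is eliminated.
Round 5: Fairview 22, Elmhurst 12. Fairview has a majority.

Fairview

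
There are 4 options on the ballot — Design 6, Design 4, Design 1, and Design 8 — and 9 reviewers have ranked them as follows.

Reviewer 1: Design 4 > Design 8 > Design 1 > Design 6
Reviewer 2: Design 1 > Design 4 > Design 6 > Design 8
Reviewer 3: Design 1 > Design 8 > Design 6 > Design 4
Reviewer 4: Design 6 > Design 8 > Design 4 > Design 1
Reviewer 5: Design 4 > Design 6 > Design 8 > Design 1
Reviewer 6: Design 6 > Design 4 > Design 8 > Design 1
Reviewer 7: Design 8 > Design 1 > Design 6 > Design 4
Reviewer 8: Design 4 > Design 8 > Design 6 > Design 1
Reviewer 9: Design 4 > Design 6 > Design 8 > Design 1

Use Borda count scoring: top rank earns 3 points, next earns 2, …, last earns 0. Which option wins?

Borda scores:
  Design 6: 0 + 1 + 1 + 3 + 2 + 3 + 1 + 1 + 2 = 14
  Design 4: 3 + 2 + 0 + 1 + 3 + 2 + 0 + 3 + 3 = 17
  Design 1: 1 + 3 + 3 + 0 + 0 + 0 + 2 + 0 + 0 = 9
  Design 8: 2 + 0 + 2 + 2 + 1 + 1 + 3 + 2 + 1 = 14
Design 4 has the highest total.

Design 4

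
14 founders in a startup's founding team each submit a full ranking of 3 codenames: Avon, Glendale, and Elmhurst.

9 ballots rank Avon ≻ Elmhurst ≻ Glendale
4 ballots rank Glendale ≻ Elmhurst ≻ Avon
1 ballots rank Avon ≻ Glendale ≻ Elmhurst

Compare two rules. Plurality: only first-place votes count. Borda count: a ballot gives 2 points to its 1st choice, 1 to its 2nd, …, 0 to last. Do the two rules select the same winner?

Yes

Plurality first-place counts: Avon 10, Glendale 4, Elmhurst 0 → Avon.
Borda totals: Avon 20, Glendale 9, Elmhurst 13 → Avon.
The two rules agree on Avon.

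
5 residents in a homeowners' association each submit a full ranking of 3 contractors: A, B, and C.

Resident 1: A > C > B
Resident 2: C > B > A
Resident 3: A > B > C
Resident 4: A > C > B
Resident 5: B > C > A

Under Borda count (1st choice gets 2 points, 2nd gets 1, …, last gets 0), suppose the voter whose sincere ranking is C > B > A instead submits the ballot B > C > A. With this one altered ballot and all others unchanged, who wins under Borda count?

Borda totals with the altered ballot: A 6, B 5, C 4.
The winner is unchanged: still A.

A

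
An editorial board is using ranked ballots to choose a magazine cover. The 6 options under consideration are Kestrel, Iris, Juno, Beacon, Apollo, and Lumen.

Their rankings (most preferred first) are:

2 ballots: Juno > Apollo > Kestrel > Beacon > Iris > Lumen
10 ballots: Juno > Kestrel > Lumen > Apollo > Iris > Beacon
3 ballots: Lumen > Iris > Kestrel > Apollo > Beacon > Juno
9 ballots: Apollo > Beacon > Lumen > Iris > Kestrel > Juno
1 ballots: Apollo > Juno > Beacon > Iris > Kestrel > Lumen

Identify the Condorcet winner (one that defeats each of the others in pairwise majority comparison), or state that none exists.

Head-to-head results (25 voters total):
Kestrel vs Iris: Iris wins 13–12.
Kestrel vs Juno: Juno wins 13–12.
Kestrel vs Beacon: Kestrel wins 15–10.
Kestrel vs Apollo: Kestrel wins 13–12.
Kestrel vs Lumen: Kestrel wins 13–12.
Iris vs Juno: Juno wins 13–12.
Iris vs Beacon: Iris wins 13–12.
Iris vs Apollo: Apollo wins 22–3.
Iris vs Lumen: Lumen wins 22–3.
Juno vs Beacon: Juno wins 13–12.
Juno vs Apollo: Apollo wins 13–12.
Juno vs Lumen: Juno wins 13–12.
Beacon vs Apollo: Apollo wins 25–0.
Beacon vs Lumen: Lumen wins 13–12.
Apollo vs Lumen: Lumen wins 13–12.
No candidate beats all others: Kestrel beats Apollo beats Iris beats Kestrel, a majority cycle.

None — there is no Condorcet winner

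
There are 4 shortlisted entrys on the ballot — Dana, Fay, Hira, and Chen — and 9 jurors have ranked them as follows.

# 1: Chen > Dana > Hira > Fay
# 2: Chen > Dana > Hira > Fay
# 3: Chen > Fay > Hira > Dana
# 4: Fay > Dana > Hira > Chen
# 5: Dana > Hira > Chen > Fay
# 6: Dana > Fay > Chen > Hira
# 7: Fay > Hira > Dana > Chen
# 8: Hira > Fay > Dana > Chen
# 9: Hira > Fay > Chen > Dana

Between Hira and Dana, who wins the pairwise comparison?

Dana

Ballots ranking Hira above Dana: 4.
Ballots ranking Dana above Hira: 5.
Dana wins the head-to-head, 5–4.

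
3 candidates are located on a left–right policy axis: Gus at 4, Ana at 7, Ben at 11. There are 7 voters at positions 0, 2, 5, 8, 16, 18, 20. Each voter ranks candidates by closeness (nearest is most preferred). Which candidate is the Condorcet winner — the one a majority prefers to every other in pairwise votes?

With single-peaked preferences on a line, the Condorcet winner is the candidate closest to the median voter.
The median voter (position 8) is closest to Ana at 7.
Check: Ana vs Gus — voters closer to Ana: 4 of 7.

Ana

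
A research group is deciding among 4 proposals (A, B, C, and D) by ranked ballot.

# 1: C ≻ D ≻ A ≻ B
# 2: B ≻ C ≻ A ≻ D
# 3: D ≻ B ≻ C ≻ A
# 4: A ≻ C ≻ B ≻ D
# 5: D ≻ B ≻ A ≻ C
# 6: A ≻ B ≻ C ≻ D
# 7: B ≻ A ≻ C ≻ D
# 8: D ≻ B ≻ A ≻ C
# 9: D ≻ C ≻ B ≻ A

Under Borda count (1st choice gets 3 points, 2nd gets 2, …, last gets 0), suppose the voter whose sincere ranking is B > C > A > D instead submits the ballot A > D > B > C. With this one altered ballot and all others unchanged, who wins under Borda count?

D

Borda totals with the altered ballot: A 14, B 14, C 10, D 16.
The switch changes the winner from B to D.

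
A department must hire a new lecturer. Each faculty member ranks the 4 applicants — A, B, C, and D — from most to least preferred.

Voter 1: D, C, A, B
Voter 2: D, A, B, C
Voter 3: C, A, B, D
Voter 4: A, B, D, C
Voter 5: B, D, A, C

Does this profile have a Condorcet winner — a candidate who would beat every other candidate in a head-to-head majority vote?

Head-to-head results (5 voters total):
A vs B: A wins 4–1.
A vs C: A wins 3–2.
A vs D: D wins 3–2.
B vs C: B wins 3–2.
B vs D: B wins 3–2.
C vs D: D wins 4–1.
No candidate beats all others: A beats B beats D beats A, a majority cycle.

No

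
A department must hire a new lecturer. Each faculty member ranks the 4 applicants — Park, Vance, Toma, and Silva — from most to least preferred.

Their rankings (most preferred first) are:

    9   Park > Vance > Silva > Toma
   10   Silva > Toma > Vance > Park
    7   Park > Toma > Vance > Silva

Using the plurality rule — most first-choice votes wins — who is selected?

Park

First-place vote totals:
  Park: 16
  Vance: 0
  Toma: 0
  Silva: 10
Park has the most first-place votes.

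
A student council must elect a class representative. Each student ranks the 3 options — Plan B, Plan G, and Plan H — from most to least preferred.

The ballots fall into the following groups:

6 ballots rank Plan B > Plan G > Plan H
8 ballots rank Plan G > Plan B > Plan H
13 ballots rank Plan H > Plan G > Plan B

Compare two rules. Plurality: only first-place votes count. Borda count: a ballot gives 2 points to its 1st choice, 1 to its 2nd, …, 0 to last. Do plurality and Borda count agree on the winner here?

No

Plurality first-place counts: Plan B 6, Plan G 8, Plan H 13 → Plan H.
Borda totals: Plan B 20, Plan G 35, Plan H 26 → Plan G.
The two rules disagree: plurality picks Plan H, Borda picks Plan G.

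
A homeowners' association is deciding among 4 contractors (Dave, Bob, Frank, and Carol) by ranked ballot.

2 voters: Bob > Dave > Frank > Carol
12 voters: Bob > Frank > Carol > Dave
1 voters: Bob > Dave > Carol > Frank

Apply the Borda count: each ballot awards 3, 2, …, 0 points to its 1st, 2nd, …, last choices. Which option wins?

Borda scores:
  Dave: 2·2 + 12·0 + 2 = 6
  Bob: 2·3 + 12·3 + 3 = 45
  Frank: 2·1 + 12·2 + 0 = 26
  Carol: 2·0 + 12·1 + 1 = 13
Bob has the highest total.

Bob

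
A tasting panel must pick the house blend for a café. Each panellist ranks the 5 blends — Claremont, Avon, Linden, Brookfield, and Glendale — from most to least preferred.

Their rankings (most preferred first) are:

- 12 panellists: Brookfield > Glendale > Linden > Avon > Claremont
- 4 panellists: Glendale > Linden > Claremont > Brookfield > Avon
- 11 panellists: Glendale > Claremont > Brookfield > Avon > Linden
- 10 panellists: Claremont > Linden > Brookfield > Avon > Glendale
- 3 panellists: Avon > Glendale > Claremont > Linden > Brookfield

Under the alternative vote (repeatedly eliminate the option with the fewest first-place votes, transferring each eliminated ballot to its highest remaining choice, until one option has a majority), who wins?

Brookfield

Round 1: Glendale 15, Brookfield 12, Claremont 10, Avon 3, Linden 0. Linden has the fewest and is eliminated.
Round 2: Glendale 15, Brookfield 12, Claremont 10, Avon 3. Avon has the fewest and is eliminated.
Round 3: Glendale 18, Brookfield 12, Claremont 10. Claremont has the fewest and is eliminated.
Round 4: Brookfield 22, Glendale 18. Brookfield has a majority.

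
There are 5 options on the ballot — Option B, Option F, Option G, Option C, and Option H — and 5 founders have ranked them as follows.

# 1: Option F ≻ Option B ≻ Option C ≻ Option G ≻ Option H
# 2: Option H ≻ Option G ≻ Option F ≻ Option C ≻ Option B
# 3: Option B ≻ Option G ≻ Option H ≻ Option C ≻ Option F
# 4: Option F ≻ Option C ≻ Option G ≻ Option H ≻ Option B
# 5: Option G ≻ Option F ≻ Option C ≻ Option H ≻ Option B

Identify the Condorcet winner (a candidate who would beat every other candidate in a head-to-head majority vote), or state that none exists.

Option G

Head-to-head results (5 voters total):
Option B vs Option F: Option F wins 4–1.
Option B vs Option G: Option G wins 3–2.
Option B vs Option C: Option C wins 3–2.
Option B vs Option H: Option H wins 3–2.
Option F vs Option G: Option G wins 3–2.
Option F vs Option C: Option F wins 4–1.
Option F vs Option H: Option F wins 3–2.
Option G vs Option C: Option G wins 3–2.
Option G vs Option H: Option G wins 4–1.
Option C vs Option H: Option C wins 3–2.
Option G beats each rival — Option B (3–2), Option F (3–2), Option C (3–2), Option H (4–1) — so Option G is the Condorcet winner.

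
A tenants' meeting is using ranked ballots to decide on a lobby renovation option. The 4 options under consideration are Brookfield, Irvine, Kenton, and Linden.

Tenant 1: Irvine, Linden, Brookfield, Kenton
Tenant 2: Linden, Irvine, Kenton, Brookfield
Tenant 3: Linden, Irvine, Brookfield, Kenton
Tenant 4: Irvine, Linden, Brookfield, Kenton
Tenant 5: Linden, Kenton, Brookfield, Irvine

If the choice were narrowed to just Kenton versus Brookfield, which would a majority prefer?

Brookfield

Ballots ranking Kenton above Brookfield: 2.
Ballots ranking Brookfield above Kenton: 3.
Brookfield wins the head-to-head, 3–2.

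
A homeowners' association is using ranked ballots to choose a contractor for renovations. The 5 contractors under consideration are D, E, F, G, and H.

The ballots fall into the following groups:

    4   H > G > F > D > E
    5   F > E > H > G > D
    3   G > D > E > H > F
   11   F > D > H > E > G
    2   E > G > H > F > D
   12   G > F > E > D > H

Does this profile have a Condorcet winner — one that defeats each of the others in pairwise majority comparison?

Head-to-head results (37 voters total):
D vs E: E wins 19–18.
D vs F: F wins 34–3.
D vs G: G wins 26–11.
D vs H: D wins 26–11.
E vs F: F wins 32–5.
E vs G: G wins 19–18.
E vs H: E wins 22–15.
F vs G: G wins 21–16.
F vs H: F wins 28–9.
G vs H: H wins 20–17.
No candidate beats all others: D beats H beats G beats D, a majority cycle.

No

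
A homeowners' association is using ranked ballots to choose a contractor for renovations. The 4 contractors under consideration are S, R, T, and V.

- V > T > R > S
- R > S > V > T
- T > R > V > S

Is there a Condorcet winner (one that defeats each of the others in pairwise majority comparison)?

No

Head-to-head results (3 voters total):
S vs R: R wins 3–0.
S vs T: T wins 2–1.
S vs V: V wins 2–1.
R vs T: T wins 2–1.
R vs V: R wins 2–1.
T vs V: V wins 2–1.
No candidate beats all others: R beats V beats T beats R, a majority cycle.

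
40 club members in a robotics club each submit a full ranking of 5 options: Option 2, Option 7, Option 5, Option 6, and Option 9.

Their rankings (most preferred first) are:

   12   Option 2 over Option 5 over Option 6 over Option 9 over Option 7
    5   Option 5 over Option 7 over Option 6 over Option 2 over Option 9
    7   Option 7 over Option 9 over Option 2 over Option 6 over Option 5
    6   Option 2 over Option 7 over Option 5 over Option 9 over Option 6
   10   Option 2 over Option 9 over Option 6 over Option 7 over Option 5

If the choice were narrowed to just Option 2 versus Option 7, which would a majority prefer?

Ballots ranking Option 2 above Option 7: 12+6+10 = 28.
Ballots ranking Option 7 above Option 2: 5+7 = 12.
Option 2 wins the head-to-head, 28–12.

Option 2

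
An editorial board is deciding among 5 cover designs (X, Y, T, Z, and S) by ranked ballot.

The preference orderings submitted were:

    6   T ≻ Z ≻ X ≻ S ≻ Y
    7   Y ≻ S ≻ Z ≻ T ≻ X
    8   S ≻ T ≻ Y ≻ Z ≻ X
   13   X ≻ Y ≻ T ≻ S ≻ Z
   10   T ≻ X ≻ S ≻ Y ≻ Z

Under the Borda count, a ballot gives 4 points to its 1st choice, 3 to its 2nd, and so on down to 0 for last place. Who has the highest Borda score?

T

Borda scores:
  X: 6·2 + 7·0 + 8·0 + 13·4 + 10·3 = 94
  Y: 6·0 + 7·4 + 8·2 + 13·3 + 10·1 = 93
  T: 6·4 + 7·1 + 8·3 + 13·2 + 10·4 = 121
  Z: 6·3 + 7·2 + 8·1 + 13·0 + 10·0 = 40
  S: 6·1 + 7·3 + 8·4 + 13·1 + 10·2 = 92
T has the highest total.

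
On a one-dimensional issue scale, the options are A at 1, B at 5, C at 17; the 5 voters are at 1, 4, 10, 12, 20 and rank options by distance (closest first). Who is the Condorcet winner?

With single-peaked preferences on a line, the Condorcet winner is the candidate closest to the median voter.
The median voter (position 10) is closest to B at 5.
Check: B vs A — voters closer to B: 4 of 5.

B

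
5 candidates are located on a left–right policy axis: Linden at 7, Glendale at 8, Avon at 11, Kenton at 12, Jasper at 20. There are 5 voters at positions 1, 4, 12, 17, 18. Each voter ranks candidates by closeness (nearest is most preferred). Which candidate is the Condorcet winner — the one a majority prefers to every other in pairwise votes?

With single-peaked preferences on a line, the Condorcet winner is the candidate closest to the median voter.
The median voter (position 12) is closest to Kenton at 12.
Check: Kenton vs Jasper — voters closer to Kenton: 3 of 5.

Kenton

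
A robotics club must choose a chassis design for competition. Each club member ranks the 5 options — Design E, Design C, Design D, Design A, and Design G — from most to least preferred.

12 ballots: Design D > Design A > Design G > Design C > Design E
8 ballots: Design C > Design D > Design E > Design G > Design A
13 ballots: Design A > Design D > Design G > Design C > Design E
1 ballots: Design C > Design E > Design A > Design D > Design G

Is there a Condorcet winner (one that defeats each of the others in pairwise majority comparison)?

Head-to-head results (34 voters total):
Design E vs Design C: Design C wins 34–0.
Design E vs Design D: Design D wins 33–1.
Design E vs Design A: Design A wins 25–9.
Design E vs Design G: Design G wins 25–9.
Design C vs Design D: Design D wins 25–9.
Design C vs Design A: Design A wins 25–9.
Design C vs Design G: Design G wins 25–9.
Design D vs Design A: Design D wins 20–14.
Design D vs Design G: Design D wins 34–0.
Design A vs Design G: Design A wins 26–8.
Design D beats each rival — Design E (33–1), Design C (25–9), Design A (20–14), Design G (34–0) — so Design D is the Condorcet winner.

Yes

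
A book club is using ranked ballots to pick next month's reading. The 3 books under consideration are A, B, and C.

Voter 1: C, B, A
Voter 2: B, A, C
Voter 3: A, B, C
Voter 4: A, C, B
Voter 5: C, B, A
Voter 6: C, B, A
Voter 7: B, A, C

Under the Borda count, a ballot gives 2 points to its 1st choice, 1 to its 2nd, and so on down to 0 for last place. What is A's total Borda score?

Borda scores:
  A: 0 + 1 + 2 + 2 + 0 + 0 + 1 = 6
  B: 1 + 2 + 1 + 0 + 1 + 1 + 2 = 8
  C: 2 + 0 + 0 + 1 + 2 + 2 + 0 = 7

6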